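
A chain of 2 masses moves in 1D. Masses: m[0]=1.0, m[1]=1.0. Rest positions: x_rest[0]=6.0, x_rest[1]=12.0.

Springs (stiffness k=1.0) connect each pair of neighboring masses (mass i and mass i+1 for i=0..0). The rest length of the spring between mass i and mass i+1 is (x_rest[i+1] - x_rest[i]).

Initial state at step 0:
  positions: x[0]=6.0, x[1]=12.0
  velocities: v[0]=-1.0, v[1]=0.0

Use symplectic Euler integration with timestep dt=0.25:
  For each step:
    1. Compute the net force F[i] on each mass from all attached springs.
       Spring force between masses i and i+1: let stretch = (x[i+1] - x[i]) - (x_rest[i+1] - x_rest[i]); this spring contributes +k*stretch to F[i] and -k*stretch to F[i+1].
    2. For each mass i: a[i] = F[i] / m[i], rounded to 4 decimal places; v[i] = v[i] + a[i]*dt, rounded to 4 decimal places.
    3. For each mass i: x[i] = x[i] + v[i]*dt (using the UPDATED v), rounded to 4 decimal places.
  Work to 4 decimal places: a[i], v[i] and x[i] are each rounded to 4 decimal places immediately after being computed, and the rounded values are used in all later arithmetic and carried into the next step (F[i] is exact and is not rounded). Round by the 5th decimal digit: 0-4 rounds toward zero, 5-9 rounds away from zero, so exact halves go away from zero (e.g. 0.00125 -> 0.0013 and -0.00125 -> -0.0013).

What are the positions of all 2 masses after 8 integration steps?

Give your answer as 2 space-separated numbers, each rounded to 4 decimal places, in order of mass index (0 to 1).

Step 0: x=[6.0000 12.0000] v=[-1.0000 0.0000]
Step 1: x=[5.7500 12.0000] v=[-1.0000 0.0000]
Step 2: x=[5.5156 11.9844] v=[-0.9375 -0.0625]
Step 3: x=[5.3105 11.9395] v=[-0.8203 -0.1797]
Step 4: x=[5.1447 11.8553] v=[-0.6631 -0.3370]
Step 5: x=[5.0233 11.7266] v=[-0.4855 -0.5147]
Step 6: x=[4.9459 11.5540] v=[-0.3097 -0.6905]
Step 7: x=[4.9065 11.3434] v=[-0.1577 -0.8425]
Step 8: x=[4.8944 11.1055] v=[-0.0485 -0.9517]

Answer: 4.8944 11.1055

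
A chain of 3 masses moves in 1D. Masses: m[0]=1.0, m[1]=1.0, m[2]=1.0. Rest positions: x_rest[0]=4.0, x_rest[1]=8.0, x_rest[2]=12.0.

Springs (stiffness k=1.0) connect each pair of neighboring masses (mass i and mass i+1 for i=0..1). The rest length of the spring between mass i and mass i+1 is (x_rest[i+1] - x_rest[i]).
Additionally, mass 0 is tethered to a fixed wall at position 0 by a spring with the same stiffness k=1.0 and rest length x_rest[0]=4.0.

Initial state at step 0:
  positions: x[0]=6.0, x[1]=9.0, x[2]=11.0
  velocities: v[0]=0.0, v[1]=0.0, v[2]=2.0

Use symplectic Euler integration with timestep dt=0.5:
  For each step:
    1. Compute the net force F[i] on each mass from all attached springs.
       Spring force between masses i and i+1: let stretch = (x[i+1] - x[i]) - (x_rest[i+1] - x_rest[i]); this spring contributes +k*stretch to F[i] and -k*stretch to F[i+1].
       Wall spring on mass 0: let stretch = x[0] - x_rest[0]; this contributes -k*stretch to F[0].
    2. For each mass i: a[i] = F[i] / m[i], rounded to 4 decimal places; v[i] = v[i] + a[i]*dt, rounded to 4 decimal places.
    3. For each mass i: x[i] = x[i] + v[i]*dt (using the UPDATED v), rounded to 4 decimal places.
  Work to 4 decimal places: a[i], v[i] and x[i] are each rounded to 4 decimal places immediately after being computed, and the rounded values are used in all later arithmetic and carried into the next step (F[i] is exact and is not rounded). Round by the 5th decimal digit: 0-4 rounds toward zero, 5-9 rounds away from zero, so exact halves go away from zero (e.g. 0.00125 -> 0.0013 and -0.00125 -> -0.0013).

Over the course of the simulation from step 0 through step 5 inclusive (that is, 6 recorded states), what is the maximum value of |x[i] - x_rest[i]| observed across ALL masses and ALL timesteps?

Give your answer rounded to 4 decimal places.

Step 0: x=[6.0000 9.0000 11.0000] v=[0.0000 0.0000 2.0000]
Step 1: x=[5.2500 8.7500 12.5000] v=[-1.5000 -0.5000 3.0000]
Step 2: x=[4.0625 8.5625 14.0625] v=[-2.3750 -0.3750 3.1250]
Step 3: x=[2.9844 8.6250 15.2500] v=[-2.1563 0.1250 2.3750]
Step 4: x=[2.5703 8.9336 15.7813] v=[-0.8282 0.6172 1.0625]
Step 5: x=[3.1045 9.3633 15.6006] v=[1.0683 0.8594 -0.3614]
Max displacement = 3.7813

Answer: 3.7813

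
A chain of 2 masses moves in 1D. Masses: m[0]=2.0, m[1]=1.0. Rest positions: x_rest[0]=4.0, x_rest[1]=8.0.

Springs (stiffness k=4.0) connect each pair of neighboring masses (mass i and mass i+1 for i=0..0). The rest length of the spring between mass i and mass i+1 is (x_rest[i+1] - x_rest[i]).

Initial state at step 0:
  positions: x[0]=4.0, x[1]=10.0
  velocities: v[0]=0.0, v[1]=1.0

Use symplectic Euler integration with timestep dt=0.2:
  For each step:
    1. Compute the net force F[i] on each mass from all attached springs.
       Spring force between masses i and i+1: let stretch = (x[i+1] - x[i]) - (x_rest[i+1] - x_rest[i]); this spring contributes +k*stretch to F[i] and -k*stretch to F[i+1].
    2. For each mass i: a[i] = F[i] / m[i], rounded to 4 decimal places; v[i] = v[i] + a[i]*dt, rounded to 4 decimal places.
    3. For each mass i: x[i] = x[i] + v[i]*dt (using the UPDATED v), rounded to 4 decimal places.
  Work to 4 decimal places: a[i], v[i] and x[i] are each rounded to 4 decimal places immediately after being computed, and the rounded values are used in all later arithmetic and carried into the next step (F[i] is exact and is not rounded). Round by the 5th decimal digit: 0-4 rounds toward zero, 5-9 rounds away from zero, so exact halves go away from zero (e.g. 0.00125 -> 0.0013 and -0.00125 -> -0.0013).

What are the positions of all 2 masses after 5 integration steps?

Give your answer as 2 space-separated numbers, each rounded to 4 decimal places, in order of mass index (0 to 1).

Answer: 5.5412 7.9176

Derivation:
Step 0: x=[4.0000 10.0000] v=[0.0000 1.0000]
Step 1: x=[4.1600 9.8800] v=[0.8000 -0.6000]
Step 2: x=[4.4576 9.4848] v=[1.4880 -1.9760]
Step 3: x=[4.8374 8.9252] v=[1.8989 -2.7978]
Step 4: x=[5.2242 8.3516] v=[1.9340 -2.8680]
Step 5: x=[5.5412 7.9176] v=[1.5850 -2.1699]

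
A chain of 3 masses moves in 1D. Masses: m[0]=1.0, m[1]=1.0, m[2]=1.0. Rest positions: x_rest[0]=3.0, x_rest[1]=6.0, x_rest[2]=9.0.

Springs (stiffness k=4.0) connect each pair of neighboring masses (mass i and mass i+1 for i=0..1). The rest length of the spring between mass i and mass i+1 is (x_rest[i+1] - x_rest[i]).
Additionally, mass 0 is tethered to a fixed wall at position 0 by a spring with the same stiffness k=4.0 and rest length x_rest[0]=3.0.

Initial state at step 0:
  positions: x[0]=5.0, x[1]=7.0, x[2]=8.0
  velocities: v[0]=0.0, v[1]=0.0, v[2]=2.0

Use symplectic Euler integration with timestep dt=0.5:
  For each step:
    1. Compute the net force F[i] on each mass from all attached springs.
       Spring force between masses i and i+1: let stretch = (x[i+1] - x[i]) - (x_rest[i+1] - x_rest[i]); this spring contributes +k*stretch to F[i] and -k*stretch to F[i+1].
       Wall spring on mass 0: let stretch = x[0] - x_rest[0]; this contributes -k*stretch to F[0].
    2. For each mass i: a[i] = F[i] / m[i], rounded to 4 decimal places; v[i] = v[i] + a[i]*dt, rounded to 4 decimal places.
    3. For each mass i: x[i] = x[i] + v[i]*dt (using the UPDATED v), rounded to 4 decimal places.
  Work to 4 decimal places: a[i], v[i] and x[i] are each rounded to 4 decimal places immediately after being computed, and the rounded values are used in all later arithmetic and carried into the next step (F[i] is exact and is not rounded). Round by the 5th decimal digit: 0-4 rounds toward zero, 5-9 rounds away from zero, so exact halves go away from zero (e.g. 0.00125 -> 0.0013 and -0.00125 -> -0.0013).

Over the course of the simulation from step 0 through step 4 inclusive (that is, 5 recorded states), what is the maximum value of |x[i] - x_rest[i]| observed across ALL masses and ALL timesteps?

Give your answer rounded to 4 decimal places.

Answer: 3.0000

Derivation:
Step 0: x=[5.0000 7.0000 8.0000] v=[0.0000 0.0000 2.0000]
Step 1: x=[2.0000 6.0000 11.0000] v=[-6.0000 -2.0000 6.0000]
Step 2: x=[1.0000 6.0000 12.0000] v=[-2.0000 0.0000 2.0000]
Step 3: x=[4.0000 7.0000 10.0000] v=[6.0000 2.0000 -4.0000]
Step 4: x=[6.0000 8.0000 8.0000] v=[4.0000 2.0000 -4.0000]
Max displacement = 3.0000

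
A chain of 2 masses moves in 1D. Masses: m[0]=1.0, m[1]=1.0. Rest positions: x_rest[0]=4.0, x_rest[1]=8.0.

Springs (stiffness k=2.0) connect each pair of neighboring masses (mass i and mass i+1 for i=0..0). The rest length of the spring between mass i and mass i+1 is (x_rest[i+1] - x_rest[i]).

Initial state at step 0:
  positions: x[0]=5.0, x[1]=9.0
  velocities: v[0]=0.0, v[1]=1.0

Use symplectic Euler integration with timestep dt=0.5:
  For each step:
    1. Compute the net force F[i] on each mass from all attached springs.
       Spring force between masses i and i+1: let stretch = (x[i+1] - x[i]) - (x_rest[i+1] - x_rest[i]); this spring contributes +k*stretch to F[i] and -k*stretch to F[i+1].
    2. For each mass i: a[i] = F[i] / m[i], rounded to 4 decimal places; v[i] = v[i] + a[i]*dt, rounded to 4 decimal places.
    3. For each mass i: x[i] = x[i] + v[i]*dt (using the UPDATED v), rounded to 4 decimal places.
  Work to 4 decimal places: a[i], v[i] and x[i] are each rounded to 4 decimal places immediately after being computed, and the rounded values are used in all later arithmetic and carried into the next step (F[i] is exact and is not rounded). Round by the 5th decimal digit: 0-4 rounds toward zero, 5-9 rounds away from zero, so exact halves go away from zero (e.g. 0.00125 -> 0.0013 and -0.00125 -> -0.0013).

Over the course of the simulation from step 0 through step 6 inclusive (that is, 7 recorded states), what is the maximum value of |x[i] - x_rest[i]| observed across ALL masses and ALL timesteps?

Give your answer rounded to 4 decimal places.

Step 0: x=[5.0000 9.0000] v=[0.0000 1.0000]
Step 1: x=[5.0000 9.5000] v=[0.0000 1.0000]
Step 2: x=[5.2500 9.7500] v=[0.5000 0.5000]
Step 3: x=[5.7500 9.7500] v=[1.0000 0.0000]
Step 4: x=[6.2500 9.7500] v=[1.0000 0.0000]
Step 5: x=[6.5000 10.0000] v=[0.5000 0.5000]
Step 6: x=[6.5000 10.5000] v=[0.0000 1.0000]
Max displacement = 2.5000

Answer: 2.5000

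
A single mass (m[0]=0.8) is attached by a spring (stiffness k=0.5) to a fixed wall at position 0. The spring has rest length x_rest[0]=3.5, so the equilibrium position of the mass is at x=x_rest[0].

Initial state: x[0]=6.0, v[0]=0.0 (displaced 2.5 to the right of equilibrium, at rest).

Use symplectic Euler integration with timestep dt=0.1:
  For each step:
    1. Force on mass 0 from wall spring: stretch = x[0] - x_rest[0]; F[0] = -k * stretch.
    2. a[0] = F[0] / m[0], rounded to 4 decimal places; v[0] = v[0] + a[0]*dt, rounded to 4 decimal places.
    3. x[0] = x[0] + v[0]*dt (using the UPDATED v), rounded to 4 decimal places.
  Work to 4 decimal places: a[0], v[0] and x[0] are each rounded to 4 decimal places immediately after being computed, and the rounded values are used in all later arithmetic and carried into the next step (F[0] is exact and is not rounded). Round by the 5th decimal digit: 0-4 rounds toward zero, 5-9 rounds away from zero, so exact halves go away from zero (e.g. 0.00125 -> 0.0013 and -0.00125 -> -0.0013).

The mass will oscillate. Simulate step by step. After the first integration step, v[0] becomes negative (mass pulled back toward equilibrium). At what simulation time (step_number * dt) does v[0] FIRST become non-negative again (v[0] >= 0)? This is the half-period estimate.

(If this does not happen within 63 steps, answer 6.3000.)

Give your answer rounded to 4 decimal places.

Answer: 4.0000

Derivation:
Step 0: x=[6.0000] v=[0.0000]
Step 1: x=[5.9844] v=[-0.1563]
Step 2: x=[5.9532] v=[-0.3116]
Step 3: x=[5.9067] v=[-0.4649]
Step 4: x=[5.8452] v=[-0.6153]
Step 5: x=[5.7690] v=[-0.7619]
Step 6: x=[5.6786] v=[-0.9037]
Step 7: x=[5.5746] v=[-1.0399]
Step 8: x=[5.4576] v=[-1.1696]
Step 9: x=[5.3284] v=[-1.2920]
Step 10: x=[5.1878] v=[-1.4063]
Step 11: x=[5.0366] v=[-1.5118]
Step 12: x=[4.8758] v=[-1.6078]
Step 13: x=[4.7064] v=[-1.6938]
Step 14: x=[4.5295] v=[-1.7692]
Step 15: x=[4.3462] v=[-1.8335]
Step 16: x=[4.1576] v=[-1.8864]
Step 17: x=[3.9649] v=[-1.9275]
Step 18: x=[3.7692] v=[-1.9566]
Step 19: x=[3.5719] v=[-1.9734]
Step 20: x=[3.3741] v=[-1.9779]
Step 21: x=[3.1771] v=[-1.9700]
Step 22: x=[2.9821] v=[-1.9498]
Step 23: x=[2.7904] v=[-1.9174]
Step 24: x=[2.6031] v=[-1.8731]
Step 25: x=[2.4214] v=[-1.8170]
Step 26: x=[2.2464] v=[-1.7496]
Step 27: x=[2.0793] v=[-1.6713]
Step 28: x=[1.9211] v=[-1.5825]
Step 29: x=[1.7727] v=[-1.4838]
Step 30: x=[1.6351] v=[-1.3758]
Step 31: x=[1.5092] v=[-1.2592]
Step 32: x=[1.3957] v=[-1.1348]
Step 33: x=[1.2954] v=[-1.0033]
Step 34: x=[1.2089] v=[-0.8655]
Step 35: x=[1.1367] v=[-0.7223]
Step 36: x=[1.0792] v=[-0.5746]
Step 37: x=[1.0369] v=[-0.4233]
Step 38: x=[1.0100] v=[-0.2694]
Step 39: x=[0.9986] v=[-0.1138]
Step 40: x=[1.0029] v=[0.0425]
First v>=0 after going negative at step 40, time=4.0000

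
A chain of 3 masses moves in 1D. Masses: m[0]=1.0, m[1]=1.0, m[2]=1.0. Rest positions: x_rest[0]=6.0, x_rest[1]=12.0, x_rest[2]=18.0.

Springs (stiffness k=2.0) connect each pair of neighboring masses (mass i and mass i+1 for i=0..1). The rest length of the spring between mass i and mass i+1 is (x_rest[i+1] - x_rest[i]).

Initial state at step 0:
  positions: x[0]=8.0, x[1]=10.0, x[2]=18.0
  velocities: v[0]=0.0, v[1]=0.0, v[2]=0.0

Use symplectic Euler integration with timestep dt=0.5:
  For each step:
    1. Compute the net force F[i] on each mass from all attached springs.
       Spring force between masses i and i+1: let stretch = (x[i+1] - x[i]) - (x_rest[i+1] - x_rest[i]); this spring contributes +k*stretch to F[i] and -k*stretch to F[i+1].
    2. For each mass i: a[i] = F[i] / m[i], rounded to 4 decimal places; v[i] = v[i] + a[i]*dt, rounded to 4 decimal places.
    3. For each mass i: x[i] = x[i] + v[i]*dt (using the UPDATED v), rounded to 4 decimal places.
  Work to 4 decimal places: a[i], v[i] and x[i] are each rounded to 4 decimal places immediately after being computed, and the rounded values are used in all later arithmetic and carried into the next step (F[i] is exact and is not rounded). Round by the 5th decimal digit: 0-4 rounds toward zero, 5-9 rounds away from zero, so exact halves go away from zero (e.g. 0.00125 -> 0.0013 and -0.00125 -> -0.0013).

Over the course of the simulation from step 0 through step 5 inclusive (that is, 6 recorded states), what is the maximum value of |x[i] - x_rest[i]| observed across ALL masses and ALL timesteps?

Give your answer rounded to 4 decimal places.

Step 0: x=[8.0000 10.0000 18.0000] v=[0.0000 0.0000 0.0000]
Step 1: x=[6.0000 13.0000 17.0000] v=[-4.0000 6.0000 -2.0000]
Step 2: x=[4.5000 14.5000 17.0000] v=[-3.0000 3.0000 0.0000]
Step 3: x=[5.0000 12.2500 18.7500] v=[1.0000 -4.5000 3.5000]
Step 4: x=[6.1250 9.6250 20.2500] v=[2.2500 -5.2500 3.0000]
Step 5: x=[6.0000 10.5625 19.4375] v=[-0.2500 1.8750 -1.6250]
Max displacement = 2.5000

Answer: 2.5000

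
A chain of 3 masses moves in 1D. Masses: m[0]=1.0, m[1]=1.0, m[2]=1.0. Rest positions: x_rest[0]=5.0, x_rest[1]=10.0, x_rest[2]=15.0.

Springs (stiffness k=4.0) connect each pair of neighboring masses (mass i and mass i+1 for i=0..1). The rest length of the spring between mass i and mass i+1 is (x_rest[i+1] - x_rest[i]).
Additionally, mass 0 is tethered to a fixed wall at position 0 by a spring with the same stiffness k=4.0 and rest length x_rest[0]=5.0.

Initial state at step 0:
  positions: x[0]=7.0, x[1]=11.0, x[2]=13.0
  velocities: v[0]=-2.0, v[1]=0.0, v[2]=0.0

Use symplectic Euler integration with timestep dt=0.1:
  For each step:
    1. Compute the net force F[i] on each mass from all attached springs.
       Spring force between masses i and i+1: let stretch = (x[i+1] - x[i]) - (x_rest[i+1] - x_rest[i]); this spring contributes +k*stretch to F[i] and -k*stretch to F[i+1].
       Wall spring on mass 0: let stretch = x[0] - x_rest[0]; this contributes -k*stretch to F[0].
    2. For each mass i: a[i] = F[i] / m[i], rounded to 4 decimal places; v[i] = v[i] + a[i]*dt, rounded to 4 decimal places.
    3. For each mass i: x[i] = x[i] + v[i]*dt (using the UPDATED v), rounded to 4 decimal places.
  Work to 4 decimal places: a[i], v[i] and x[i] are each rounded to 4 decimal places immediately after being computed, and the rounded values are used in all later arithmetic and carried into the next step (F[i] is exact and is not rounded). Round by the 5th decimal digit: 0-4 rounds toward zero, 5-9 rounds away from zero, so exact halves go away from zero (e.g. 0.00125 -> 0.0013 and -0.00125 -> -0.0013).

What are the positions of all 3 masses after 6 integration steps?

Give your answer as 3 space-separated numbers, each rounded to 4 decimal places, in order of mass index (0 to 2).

Step 0: x=[7.0000 11.0000 13.0000] v=[-2.0000 0.0000 0.0000]
Step 1: x=[6.6800 10.9200 13.1200] v=[-3.2000 -0.8000 1.2000]
Step 2: x=[6.2624 10.7584 13.3520] v=[-4.1760 -1.6160 2.3200]
Step 3: x=[5.7741 10.5207 13.6803] v=[-4.8826 -2.3770 3.2826]
Step 4: x=[5.2447 10.2195 14.0822] v=[-5.2936 -3.0118 4.0188]
Step 5: x=[4.7045 9.8738 14.5296] v=[-5.4016 -3.4566 4.4737]
Step 6: x=[4.1829 9.5076 14.9907] v=[-5.2157 -3.6620 4.6114]

Answer: 4.1829 9.5076 14.9907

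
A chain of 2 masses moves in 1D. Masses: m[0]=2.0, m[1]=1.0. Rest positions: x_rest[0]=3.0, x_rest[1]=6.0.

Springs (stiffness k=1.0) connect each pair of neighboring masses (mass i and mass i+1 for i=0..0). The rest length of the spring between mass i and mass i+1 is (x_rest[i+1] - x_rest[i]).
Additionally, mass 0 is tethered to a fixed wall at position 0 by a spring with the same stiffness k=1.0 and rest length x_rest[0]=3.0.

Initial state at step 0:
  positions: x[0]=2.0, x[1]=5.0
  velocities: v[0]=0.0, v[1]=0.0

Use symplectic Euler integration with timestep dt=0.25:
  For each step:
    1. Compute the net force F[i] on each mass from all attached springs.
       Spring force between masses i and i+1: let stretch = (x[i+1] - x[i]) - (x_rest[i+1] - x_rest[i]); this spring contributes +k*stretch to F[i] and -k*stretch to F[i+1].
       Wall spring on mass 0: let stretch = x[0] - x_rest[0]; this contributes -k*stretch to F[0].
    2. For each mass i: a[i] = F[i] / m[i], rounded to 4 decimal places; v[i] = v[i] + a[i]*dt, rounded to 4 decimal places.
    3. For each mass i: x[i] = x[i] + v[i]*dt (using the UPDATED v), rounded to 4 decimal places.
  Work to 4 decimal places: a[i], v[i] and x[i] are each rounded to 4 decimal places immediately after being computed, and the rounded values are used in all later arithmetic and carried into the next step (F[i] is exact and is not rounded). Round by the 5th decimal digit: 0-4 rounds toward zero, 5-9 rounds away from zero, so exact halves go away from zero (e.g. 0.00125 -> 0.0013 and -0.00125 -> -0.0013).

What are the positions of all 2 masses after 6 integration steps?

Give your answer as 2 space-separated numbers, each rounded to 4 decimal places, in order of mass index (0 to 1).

Step 0: x=[2.0000 5.0000] v=[0.0000 0.0000]
Step 1: x=[2.0313 5.0000] v=[0.1250 0.0000]
Step 2: x=[2.0919 5.0020] v=[0.2422 0.0078]
Step 3: x=[2.1780 5.0096] v=[0.3445 0.0303]
Step 4: x=[2.2846 5.0277] v=[0.4262 0.0724]
Step 5: x=[2.4055 5.0619] v=[0.4835 0.1366]
Step 6: x=[2.5342 5.1175] v=[0.5149 0.2225]

Answer: 2.5342 5.1175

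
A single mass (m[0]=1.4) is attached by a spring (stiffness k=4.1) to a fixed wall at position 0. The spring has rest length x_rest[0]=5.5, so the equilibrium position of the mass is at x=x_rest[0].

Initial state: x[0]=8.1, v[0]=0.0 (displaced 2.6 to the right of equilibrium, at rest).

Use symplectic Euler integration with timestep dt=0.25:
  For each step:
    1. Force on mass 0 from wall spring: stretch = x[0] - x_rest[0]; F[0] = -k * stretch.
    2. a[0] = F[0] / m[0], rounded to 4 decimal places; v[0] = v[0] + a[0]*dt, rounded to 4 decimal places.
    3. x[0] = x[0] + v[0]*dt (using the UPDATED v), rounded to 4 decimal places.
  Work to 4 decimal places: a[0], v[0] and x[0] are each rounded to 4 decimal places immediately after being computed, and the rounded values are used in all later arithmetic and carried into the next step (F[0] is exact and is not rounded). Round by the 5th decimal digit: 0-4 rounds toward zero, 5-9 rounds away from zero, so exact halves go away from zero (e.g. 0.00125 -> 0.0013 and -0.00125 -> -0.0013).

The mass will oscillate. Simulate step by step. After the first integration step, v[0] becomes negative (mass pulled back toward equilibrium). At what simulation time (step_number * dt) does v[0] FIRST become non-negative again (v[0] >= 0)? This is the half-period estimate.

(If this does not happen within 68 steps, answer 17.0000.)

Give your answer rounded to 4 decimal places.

Answer: 2.0000

Derivation:
Step 0: x=[8.1000] v=[0.0000]
Step 1: x=[7.6241] v=[-1.9036]
Step 2: x=[6.7594] v=[-3.4588]
Step 3: x=[5.6642] v=[-4.3809]
Step 4: x=[4.5389] v=[-4.5011]
Step 5: x=[3.5896] v=[-3.7974]
Step 6: x=[2.9899] v=[-2.3987]
Step 7: x=[2.8497] v=[-0.5610]
Step 8: x=[3.1946] v=[1.3794]
First v>=0 after going negative at step 8, time=2.0000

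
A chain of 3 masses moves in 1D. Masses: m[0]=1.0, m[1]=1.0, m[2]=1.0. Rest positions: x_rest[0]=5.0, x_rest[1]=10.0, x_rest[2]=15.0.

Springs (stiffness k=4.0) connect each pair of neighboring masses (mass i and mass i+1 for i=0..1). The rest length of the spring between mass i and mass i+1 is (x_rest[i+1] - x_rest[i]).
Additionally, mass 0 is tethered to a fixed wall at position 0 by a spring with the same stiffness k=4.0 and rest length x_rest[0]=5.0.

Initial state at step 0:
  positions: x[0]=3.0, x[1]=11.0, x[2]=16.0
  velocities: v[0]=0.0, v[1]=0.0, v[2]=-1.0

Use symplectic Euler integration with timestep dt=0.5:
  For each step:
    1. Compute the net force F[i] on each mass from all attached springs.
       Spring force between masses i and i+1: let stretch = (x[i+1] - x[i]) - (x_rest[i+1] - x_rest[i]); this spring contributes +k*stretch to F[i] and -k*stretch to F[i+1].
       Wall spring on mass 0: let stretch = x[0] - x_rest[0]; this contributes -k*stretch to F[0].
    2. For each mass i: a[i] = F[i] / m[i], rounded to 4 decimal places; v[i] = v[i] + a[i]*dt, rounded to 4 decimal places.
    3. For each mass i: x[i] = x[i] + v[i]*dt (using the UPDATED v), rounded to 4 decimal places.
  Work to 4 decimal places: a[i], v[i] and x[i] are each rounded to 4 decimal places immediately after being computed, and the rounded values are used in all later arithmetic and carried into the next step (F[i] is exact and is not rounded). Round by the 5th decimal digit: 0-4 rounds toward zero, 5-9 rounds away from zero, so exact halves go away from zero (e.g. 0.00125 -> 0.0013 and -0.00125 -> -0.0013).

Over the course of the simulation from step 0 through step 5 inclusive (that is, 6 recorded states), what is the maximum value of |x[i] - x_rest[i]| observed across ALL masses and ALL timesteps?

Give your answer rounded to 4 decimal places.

Step 0: x=[3.0000 11.0000 16.0000] v=[0.0000 0.0000 -1.0000]
Step 1: x=[8.0000 8.0000 15.5000] v=[10.0000 -6.0000 -1.0000]
Step 2: x=[5.0000 12.5000 12.5000] v=[-6.0000 9.0000 -6.0000]
Step 3: x=[4.5000 9.5000 14.5000] v=[-1.0000 -6.0000 4.0000]
Step 4: x=[4.5000 6.5000 16.5000] v=[0.0000 -6.0000 4.0000]
Step 5: x=[2.0000 11.5000 13.5000] v=[-5.0000 10.0000 -6.0000]
Max displacement = 3.5000

Answer: 3.5000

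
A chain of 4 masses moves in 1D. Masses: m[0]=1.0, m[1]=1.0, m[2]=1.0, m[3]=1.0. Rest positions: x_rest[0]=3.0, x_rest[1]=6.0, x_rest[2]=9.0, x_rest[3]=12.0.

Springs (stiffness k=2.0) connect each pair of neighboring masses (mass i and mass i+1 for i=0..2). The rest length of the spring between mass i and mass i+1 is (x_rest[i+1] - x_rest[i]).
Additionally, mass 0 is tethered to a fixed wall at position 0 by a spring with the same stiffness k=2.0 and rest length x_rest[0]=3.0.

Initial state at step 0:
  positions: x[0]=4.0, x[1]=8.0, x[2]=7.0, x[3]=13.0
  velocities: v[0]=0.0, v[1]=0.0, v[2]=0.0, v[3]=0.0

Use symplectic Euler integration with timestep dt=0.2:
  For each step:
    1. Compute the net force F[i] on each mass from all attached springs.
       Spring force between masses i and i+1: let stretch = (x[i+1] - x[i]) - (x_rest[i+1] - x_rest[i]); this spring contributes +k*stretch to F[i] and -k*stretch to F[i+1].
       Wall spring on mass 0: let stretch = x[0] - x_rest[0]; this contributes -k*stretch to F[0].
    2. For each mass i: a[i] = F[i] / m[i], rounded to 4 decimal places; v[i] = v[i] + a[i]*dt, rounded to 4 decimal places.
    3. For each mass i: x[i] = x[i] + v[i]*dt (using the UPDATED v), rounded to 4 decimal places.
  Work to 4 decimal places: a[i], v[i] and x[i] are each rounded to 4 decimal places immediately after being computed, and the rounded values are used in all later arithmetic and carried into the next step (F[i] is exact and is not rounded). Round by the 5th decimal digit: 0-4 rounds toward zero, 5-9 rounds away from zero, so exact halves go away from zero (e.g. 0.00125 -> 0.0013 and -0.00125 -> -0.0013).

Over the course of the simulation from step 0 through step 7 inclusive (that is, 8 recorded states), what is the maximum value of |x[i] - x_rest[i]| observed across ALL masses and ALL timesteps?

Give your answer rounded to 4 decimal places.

Step 0: x=[4.0000 8.0000 7.0000 13.0000] v=[0.0000 0.0000 0.0000 0.0000]
Step 1: x=[4.0000 7.6000 7.5600 12.7600] v=[0.0000 -2.0000 2.8000 -1.2000]
Step 2: x=[3.9680 6.9088 8.5392 12.3440] v=[-0.1600 -3.4560 4.8960 -2.0800]
Step 3: x=[3.8538 6.1128 9.6924 11.8636] v=[-0.5709 -3.9802 5.7658 -2.4019]
Step 4: x=[3.6120 5.4224 10.7329 11.4495] v=[-1.2088 -3.4520 5.2024 -2.0704]
Step 5: x=[3.2261 5.0120 11.4059 11.2181] v=[-1.9294 -2.0520 3.3648 -1.1570]
Step 6: x=[2.7250 4.9702 11.5523 11.2417] v=[-2.5055 -0.2088 0.7321 0.1181]
Step 7: x=[2.1855 5.2754 11.1473 11.5302] v=[-2.6974 1.5260 -2.0250 1.4423]
Max displacement = 2.5523

Answer: 2.5523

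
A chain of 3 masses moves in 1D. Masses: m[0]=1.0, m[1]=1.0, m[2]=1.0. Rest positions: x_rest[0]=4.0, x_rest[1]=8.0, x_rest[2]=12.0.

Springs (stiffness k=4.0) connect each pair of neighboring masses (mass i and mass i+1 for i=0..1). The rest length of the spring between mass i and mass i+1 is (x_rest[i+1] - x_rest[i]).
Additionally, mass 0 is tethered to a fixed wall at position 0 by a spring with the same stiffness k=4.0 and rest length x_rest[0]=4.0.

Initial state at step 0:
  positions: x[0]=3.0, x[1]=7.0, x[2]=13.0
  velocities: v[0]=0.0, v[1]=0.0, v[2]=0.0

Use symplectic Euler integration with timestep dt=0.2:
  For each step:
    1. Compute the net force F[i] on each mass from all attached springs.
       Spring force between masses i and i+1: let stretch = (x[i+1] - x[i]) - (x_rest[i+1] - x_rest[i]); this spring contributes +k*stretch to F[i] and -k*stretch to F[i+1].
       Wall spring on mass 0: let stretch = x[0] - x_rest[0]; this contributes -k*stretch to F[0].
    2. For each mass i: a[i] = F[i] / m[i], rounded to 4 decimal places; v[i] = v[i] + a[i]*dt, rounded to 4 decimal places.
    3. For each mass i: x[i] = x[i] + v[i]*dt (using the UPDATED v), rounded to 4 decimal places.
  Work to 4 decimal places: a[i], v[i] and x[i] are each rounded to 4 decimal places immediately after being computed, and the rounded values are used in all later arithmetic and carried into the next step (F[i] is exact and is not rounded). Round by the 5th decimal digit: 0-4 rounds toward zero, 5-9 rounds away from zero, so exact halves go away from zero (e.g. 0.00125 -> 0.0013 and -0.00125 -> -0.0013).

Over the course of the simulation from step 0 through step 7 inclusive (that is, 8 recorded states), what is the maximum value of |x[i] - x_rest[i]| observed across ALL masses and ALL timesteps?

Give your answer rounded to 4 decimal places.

Step 0: x=[3.0000 7.0000 13.0000] v=[0.0000 0.0000 0.0000]
Step 1: x=[3.1600 7.3200 12.6800] v=[0.8000 1.6000 -1.6000]
Step 2: x=[3.4800 7.8320 12.1424] v=[1.6000 2.5600 -2.6880]
Step 3: x=[3.9395 8.3373 11.5551] v=[2.2976 2.5267 -2.9363]
Step 4: x=[4.4723 8.6538 11.0930] v=[2.6642 1.5827 -2.3105]
Step 5: x=[4.9586 8.6916 10.8806] v=[2.4316 0.1889 -1.0619]
Step 6: x=[5.2488 8.4823 10.9580] v=[1.4511 -1.0463 0.3869]
Step 7: x=[5.2166 8.1518 11.2793] v=[-0.1611 -1.6525 1.6063]
Max displacement = 1.2488

Answer: 1.2488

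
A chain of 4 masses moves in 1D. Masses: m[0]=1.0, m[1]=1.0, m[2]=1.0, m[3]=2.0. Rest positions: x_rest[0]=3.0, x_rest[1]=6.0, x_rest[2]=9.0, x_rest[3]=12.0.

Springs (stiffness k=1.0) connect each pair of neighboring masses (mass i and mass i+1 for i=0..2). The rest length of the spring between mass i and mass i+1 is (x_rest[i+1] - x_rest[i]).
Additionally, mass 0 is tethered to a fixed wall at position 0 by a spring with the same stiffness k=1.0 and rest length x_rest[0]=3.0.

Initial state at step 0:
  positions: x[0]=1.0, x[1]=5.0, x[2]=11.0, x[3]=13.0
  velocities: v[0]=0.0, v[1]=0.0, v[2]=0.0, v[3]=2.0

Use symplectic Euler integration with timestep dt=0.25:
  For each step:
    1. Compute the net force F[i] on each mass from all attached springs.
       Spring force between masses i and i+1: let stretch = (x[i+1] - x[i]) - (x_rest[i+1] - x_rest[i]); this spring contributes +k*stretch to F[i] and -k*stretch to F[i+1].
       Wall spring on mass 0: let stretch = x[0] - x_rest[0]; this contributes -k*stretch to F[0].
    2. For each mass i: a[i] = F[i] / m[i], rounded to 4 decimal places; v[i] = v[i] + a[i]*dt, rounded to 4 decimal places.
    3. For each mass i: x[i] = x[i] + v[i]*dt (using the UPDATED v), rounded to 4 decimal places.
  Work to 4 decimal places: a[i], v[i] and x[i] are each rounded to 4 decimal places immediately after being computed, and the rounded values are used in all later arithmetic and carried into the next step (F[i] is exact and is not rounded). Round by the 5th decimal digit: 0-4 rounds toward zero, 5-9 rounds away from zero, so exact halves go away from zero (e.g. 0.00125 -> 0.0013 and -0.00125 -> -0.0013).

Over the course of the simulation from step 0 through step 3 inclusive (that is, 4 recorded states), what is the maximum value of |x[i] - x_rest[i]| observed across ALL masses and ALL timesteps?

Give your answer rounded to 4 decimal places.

Answer: 2.5842

Derivation:
Step 0: x=[1.0000 5.0000 11.0000 13.0000] v=[0.0000 0.0000 0.0000 2.0000]
Step 1: x=[1.1875 5.1250 10.7500 13.5313] v=[0.7500 0.5000 -1.0000 2.1250]
Step 2: x=[1.5469 5.3555 10.3223 14.0694] v=[1.4375 0.9219 -1.7109 2.1524]
Step 3: x=[2.0476 5.6584 9.8184 14.5842] v=[2.0029 1.2115 -2.0158 2.0590]
Max displacement = 2.5842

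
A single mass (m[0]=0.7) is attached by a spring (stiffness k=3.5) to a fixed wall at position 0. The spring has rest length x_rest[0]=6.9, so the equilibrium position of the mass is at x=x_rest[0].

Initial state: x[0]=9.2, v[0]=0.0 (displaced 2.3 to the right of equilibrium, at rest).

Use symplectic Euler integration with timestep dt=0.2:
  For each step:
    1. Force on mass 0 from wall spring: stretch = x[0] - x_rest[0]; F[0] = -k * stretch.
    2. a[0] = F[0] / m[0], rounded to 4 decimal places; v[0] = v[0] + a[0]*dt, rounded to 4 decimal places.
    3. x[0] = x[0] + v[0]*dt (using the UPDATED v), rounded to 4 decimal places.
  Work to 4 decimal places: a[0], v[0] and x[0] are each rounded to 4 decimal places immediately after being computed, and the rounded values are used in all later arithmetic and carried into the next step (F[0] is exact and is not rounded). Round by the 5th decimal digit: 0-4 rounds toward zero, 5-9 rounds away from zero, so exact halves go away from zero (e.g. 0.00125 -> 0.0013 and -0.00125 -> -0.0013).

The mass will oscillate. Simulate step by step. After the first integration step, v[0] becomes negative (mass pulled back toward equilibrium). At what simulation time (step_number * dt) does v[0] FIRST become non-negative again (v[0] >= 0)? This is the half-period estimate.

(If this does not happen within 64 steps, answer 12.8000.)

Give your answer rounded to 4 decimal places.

Step 0: x=[9.2000] v=[0.0000]
Step 1: x=[8.7400] v=[-2.3000]
Step 2: x=[7.9120] v=[-4.1400]
Step 3: x=[6.8816] v=[-5.1520]
Step 4: x=[5.8549] v=[-5.1336]
Step 5: x=[5.0372] v=[-4.0885]
Step 6: x=[4.5921] v=[-2.2257]
Step 7: x=[4.6085] v=[0.0822]
First v>=0 after going negative at step 7, time=1.4000

Answer: 1.4000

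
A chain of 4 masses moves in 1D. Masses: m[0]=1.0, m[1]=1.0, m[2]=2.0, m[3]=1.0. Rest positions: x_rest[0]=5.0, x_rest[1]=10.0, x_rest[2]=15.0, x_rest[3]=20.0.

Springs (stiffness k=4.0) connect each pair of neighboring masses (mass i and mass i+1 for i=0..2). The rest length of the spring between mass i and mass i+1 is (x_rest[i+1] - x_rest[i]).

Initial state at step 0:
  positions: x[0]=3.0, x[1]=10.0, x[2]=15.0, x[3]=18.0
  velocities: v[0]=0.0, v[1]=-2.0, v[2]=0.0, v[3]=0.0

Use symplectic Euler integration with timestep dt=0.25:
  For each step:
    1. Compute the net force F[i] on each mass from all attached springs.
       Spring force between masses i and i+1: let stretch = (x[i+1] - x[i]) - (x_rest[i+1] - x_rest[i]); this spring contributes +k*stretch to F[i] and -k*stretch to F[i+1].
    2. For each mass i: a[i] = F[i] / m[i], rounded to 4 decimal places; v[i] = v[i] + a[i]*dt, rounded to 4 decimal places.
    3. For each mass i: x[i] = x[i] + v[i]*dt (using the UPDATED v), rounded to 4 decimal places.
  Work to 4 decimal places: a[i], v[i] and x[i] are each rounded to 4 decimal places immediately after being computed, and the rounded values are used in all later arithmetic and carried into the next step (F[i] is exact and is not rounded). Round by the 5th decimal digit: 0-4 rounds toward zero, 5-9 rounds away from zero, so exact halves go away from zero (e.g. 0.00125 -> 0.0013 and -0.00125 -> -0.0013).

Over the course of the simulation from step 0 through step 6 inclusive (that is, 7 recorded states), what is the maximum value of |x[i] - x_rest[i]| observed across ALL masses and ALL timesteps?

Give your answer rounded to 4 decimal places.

Step 0: x=[3.0000 10.0000 15.0000 18.0000] v=[0.0000 -2.0000 0.0000 0.0000]
Step 1: x=[3.5000 9.0000 14.7500 18.5000] v=[2.0000 -4.0000 -1.0000 2.0000]
Step 2: x=[4.1250 8.0625 14.2500 19.3125] v=[2.5000 -3.7500 -2.0000 3.2500]
Step 3: x=[4.4844 7.6875 13.6094 20.1094] v=[1.4375 -1.5000 -2.5625 3.1875]
Step 4: x=[4.3946 7.9922 13.0410 20.5313] v=[-0.3594 1.2188 -2.2735 1.6875]
Step 5: x=[3.9542 8.6597 12.7778 20.3306] v=[-1.7618 2.6700 -1.0528 -0.8028]
Step 6: x=[3.4401 9.1804 12.9440 19.4917] v=[-2.0563 2.0826 0.6646 -3.3556]
Max displacement = 2.3125

Answer: 2.3125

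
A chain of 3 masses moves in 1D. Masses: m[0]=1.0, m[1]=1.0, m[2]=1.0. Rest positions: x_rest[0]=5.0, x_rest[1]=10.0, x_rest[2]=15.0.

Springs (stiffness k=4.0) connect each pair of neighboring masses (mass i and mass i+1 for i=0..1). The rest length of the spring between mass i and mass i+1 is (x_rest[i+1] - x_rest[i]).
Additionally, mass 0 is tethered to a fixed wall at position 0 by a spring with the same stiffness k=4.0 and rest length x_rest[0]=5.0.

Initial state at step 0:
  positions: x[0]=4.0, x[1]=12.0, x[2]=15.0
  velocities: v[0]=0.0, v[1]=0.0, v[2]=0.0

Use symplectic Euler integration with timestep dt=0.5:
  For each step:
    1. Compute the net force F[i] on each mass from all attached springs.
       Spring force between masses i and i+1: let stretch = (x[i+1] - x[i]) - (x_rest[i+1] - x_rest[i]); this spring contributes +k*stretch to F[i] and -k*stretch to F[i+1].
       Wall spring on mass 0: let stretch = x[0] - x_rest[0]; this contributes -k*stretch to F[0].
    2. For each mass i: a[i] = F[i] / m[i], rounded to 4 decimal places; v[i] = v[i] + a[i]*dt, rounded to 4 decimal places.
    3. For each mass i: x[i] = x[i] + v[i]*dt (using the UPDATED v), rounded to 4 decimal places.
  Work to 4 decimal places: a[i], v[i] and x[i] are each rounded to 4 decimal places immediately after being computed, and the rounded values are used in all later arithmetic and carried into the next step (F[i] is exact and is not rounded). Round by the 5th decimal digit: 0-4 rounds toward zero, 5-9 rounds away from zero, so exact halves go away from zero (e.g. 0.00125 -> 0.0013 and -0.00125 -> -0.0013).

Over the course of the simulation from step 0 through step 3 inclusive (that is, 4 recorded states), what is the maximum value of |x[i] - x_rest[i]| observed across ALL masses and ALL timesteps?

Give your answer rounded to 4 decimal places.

Step 0: x=[4.0000 12.0000 15.0000] v=[0.0000 0.0000 0.0000]
Step 1: x=[8.0000 7.0000 17.0000] v=[8.0000 -10.0000 4.0000]
Step 2: x=[3.0000 13.0000 14.0000] v=[-10.0000 12.0000 -6.0000]
Step 3: x=[5.0000 10.0000 15.0000] v=[4.0000 -6.0000 2.0000]
Max displacement = 3.0000

Answer: 3.0000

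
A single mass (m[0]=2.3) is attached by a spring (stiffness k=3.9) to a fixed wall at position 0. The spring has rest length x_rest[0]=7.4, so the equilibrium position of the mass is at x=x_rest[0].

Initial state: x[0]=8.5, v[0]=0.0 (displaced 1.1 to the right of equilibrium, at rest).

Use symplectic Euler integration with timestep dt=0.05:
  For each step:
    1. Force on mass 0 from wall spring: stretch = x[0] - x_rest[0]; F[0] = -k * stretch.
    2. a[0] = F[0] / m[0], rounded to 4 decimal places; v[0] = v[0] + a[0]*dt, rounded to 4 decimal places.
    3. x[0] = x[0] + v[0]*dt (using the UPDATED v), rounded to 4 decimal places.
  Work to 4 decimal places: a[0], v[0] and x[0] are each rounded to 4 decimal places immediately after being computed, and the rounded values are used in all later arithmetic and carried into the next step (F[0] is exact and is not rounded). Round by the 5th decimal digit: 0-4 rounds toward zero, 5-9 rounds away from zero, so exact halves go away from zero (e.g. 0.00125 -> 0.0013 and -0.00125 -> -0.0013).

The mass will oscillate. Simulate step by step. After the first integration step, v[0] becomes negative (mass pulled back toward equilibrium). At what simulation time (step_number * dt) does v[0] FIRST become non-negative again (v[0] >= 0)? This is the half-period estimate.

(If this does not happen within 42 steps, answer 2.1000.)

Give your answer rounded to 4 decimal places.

Answer: 2.1000

Derivation:
Step 0: x=[8.5000] v=[0.0000]
Step 1: x=[8.4953] v=[-0.0933]
Step 2: x=[8.4860] v=[-0.1862]
Step 3: x=[8.4721] v=[-0.2783]
Step 4: x=[8.4536] v=[-0.3692]
Step 5: x=[8.4307] v=[-0.4585]
Step 6: x=[8.4034] v=[-0.5459]
Step 7: x=[8.3719] v=[-0.6310]
Step 8: x=[8.3362] v=[-0.7134]
Step 9: x=[8.2966] v=[-0.7928]
Step 10: x=[8.2532] v=[-0.8688]
Step 11: x=[8.2061] v=[-0.9411]
Step 12: x=[8.1556] v=[-1.0094]
Step 13: x=[8.1019] v=[-1.0735]
Step 14: x=[8.0453] v=[-1.1330]
Step 15: x=[7.9859] v=[-1.1877]
Step 16: x=[7.9240] v=[-1.2374]
Step 17: x=[7.8599] v=[-1.2818]
Step 18: x=[7.7939] v=[-1.3208]
Step 19: x=[7.7262] v=[-1.3542]
Step 20: x=[7.6571] v=[-1.3819]
Step 21: x=[7.5869] v=[-1.4037]
Step 22: x=[7.5159] v=[-1.4195]
Step 23: x=[7.4444] v=[-1.4293]
Step 24: x=[7.3727] v=[-1.4331]
Step 25: x=[7.3012] v=[-1.4308]
Step 26: x=[7.2301] v=[-1.4224]
Step 27: x=[7.1597] v=[-1.4080]
Step 28: x=[7.0903] v=[-1.3876]
Step 29: x=[7.0222] v=[-1.3613]
Step 30: x=[6.9557] v=[-1.3293]
Step 31: x=[6.8911] v=[-1.2916]
Step 32: x=[6.8287] v=[-1.2485]
Step 33: x=[6.7687] v=[-1.2001]
Step 34: x=[6.7114] v=[-1.1466]
Step 35: x=[6.6570] v=[-1.0882]
Step 36: x=[6.6057] v=[-1.0252]
Step 37: x=[6.5578] v=[-0.9579]
Step 38: x=[6.5135] v=[-0.8865]
Step 39: x=[6.4729] v=[-0.8113]
Step 40: x=[6.4363] v=[-0.7327]
Step 41: x=[6.4038] v=[-0.6510]
Step 42: x=[6.3755] v=[-0.5665]
v[0] did not become non-negative within 42 steps; using fallback time=2.1000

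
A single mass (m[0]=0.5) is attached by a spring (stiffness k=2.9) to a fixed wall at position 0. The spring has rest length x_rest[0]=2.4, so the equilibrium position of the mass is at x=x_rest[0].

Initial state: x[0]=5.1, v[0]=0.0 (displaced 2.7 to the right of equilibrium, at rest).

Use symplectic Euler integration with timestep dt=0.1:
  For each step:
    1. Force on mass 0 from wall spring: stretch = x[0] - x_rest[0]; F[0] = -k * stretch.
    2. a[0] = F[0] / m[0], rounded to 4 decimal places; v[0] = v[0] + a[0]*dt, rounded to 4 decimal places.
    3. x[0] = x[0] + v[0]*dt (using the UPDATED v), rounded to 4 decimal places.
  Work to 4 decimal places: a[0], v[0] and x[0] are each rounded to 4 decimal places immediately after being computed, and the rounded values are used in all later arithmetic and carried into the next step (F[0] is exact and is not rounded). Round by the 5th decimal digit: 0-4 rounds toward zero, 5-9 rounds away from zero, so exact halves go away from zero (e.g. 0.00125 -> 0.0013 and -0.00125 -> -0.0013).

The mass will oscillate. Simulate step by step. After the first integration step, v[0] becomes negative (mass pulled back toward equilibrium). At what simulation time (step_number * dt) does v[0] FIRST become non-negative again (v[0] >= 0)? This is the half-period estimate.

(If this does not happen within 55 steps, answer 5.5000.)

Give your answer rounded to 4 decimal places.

Answer: 1.4000

Derivation:
Step 0: x=[5.1000] v=[0.0000]
Step 1: x=[4.9434] v=[-1.5660]
Step 2: x=[4.6393] v=[-3.0412]
Step 3: x=[4.2053] v=[-4.3400]
Step 4: x=[3.6666] v=[-5.3871]
Step 5: x=[3.0544] v=[-6.1217]
Step 6: x=[2.4043] v=[-6.5013]
Step 7: x=[1.7539] v=[-6.5038]
Step 8: x=[1.1410] v=[-6.1291]
Step 9: x=[0.6011] v=[-5.3989]
Step 10: x=[0.1656] v=[-4.3555]
Step 11: x=[-0.1404] v=[-3.0596]
Step 12: x=[-0.2990] v=[-1.5862]
Step 13: x=[-0.3011] v=[-0.0208]
Step 14: x=[-0.1465] v=[1.5458]
First v>=0 after going negative at step 14, time=1.4000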